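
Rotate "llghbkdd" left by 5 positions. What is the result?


Input: "llghbkdd", rotate left by 5
First 5 characters: "llghb"
Remaining characters: "kdd"
Concatenate remaining + first: "kdd" + "llghb" = "kddllghb"

kddllghb


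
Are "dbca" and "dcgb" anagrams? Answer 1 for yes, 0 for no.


Strings: "dbca", "dcgb"
Sorted first:  abcd
Sorted second: bcdg
Differ at position 0: 'a' vs 'b' => not anagrams

0


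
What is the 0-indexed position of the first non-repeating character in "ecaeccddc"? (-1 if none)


Input: ecaeccddc
Character frequencies:
  'a': 1
  'c': 4
  'd': 2
  'e': 2
Scanning left to right for freq == 1:
  Position 0 ('e'): freq=2, skip
  Position 1 ('c'): freq=4, skip
  Position 2 ('a'): unique! => answer = 2

2


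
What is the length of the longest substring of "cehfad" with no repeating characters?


Input: "cehfad"
Sliding window (track last position of each char):
  Position 0 ('c'): window [0,0] length 1 -- new best
  Position 1 ('e'): window [0,1] length 2 -- new best
  Position 2 ('h'): window [0,2] length 3 -- new best
  Position 3 ('f'): window [0,3] length 4 -- new best
  Position 4 ('a'): window [0,4] length 5 -- new best
  Position 5 ('d'): window [0,5] length 6 -- new best
Longest substring with no repeats: "cehfad" with length 6

6


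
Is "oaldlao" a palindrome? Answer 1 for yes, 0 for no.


Input: oaldlao
Reversed: oaldlao
  Compare pos 0 ('o') with pos 6 ('o'): match
  Compare pos 1 ('a') with pos 5 ('a'): match
  Compare pos 2 ('l') with pos 4 ('l'): match
Result: palindrome

1


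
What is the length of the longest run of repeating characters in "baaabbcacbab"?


Input: "baaabbcacbab"
Scanning for longest run:
  Position 1 ('a'): new char, reset run to 1
  Position 2 ('a'): continues run of 'a', length=2
  Position 3 ('a'): continues run of 'a', length=3
  Position 4 ('b'): new char, reset run to 1
  Position 5 ('b'): continues run of 'b', length=2
  Position 6 ('c'): new char, reset run to 1
  Position 7 ('a'): new char, reset run to 1
  Position 8 ('c'): new char, reset run to 1
  Position 9 ('b'): new char, reset run to 1
  Position 10 ('a'): new char, reset run to 1
  Position 11 ('b'): new char, reset run to 1
Longest run: 'a' with length 3

3


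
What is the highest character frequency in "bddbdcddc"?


Input: bddbdcddc
Character counts:
  'b': 2
  'c': 2
  'd': 5
Maximum frequency: 5

5


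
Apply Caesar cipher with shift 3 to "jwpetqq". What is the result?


Caesar cipher: shift "jwpetqq" by 3
  'j' (pos 9) + 3 = pos 12 = 'm'
  'w' (pos 22) + 3 = pos 25 = 'z'
  'p' (pos 15) + 3 = pos 18 = 's'
  'e' (pos 4) + 3 = pos 7 = 'h'
  't' (pos 19) + 3 = pos 22 = 'w'
  'q' (pos 16) + 3 = pos 19 = 't'
  'q' (pos 16) + 3 = pos 19 = 't'
Result: mzshwtt

mzshwtt


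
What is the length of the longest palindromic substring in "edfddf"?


Input: "edfddf"
Checking substrings for palindromes:
  [2:6] "fddf" (len 4) => palindrome
  [1:4] "dfd" (len 3) => palindrome
  [3:5] "dd" (len 2) => palindrome
Longest palindromic substring: "fddf" with length 4

4


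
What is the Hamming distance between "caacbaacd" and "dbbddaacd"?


Comparing "caacbaacd" and "dbbddaacd" position by position:
  Position 0: 'c' vs 'd' => differ
  Position 1: 'a' vs 'b' => differ
  Position 2: 'a' vs 'b' => differ
  Position 3: 'c' vs 'd' => differ
  Position 4: 'b' vs 'd' => differ
  Position 5: 'a' vs 'a' => same
  Position 6: 'a' vs 'a' => same
  Position 7: 'c' vs 'c' => same
  Position 8: 'd' vs 'd' => same
Total differences (Hamming distance): 5

5


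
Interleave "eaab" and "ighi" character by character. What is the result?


Interleaving "eaab" and "ighi":
  Position 0: 'e' from first, 'i' from second => "ei"
  Position 1: 'a' from first, 'g' from second => "ag"
  Position 2: 'a' from first, 'h' from second => "ah"
  Position 3: 'b' from first, 'i' from second => "bi"
Result: eiagahbi

eiagahbi


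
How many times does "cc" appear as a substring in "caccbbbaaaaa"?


Searching for "cc" in "caccbbbaaaaa"
Scanning each position:
  Position 0: "ca" => no
  Position 1: "ac" => no
  Position 2: "cc" => MATCH
  Position 3: "cb" => no
  Position 4: "bb" => no
  Position 5: "bb" => no
  Position 6: "ba" => no
  Position 7: "aa" => no
  Position 8: "aa" => no
  Position 9: "aa" => no
  Position 10: "aa" => no
Total occurrences: 1

1


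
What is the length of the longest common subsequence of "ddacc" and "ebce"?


LCS of "ddacc" and "ebce"
DP table:
           e    b    c    e
      0    0    0    0    0
  d   0    0    0    0    0
  d   0    0    0    0    0
  a   0    0    0    0    0
  c   0    0    0    1    1
  c   0    0    0    1    1
LCS length = dp[5][4] = 1

1


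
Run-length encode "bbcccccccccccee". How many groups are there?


Input: bbcccccccccccee
Scanning for consecutive runs:
  Group 1: 'b' x 2 (positions 0-1)
  Group 2: 'c' x 11 (positions 2-12)
  Group 3: 'e' x 2 (positions 13-14)
Total groups: 3

3


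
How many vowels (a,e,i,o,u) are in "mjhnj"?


Input: mjhnj
Checking each character:
  'm' at position 0: consonant
  'j' at position 1: consonant
  'h' at position 2: consonant
  'n' at position 3: consonant
  'j' at position 4: consonant
Total vowels: 0

0


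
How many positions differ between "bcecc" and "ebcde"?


Comparing "bcecc" and "ebcde" position by position:
  Position 0: 'b' vs 'e' => DIFFER
  Position 1: 'c' vs 'b' => DIFFER
  Position 2: 'e' vs 'c' => DIFFER
  Position 3: 'c' vs 'd' => DIFFER
  Position 4: 'c' vs 'e' => DIFFER
Positions that differ: 5

5


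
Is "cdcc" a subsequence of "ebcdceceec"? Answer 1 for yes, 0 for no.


Check if "cdcc" is a subsequence of "ebcdceceec"
Greedy scan:
  Position 0 ('e'): no match needed
  Position 1 ('b'): no match needed
  Position 2 ('c'): matches sub[0] = 'c'
  Position 3 ('d'): matches sub[1] = 'd'
  Position 4 ('c'): matches sub[2] = 'c'
  Position 5 ('e'): no match needed
  Position 6 ('c'): matches sub[3] = 'c'
  Position 7 ('e'): no match needed
  Position 8 ('e'): no match needed
  Position 9 ('c'): no match needed
All 4 characters matched => is a subsequence

1


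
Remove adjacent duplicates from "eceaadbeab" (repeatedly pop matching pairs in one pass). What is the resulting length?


Input: eceaadbeab
Stack-based adjacent duplicate removal:
  Read 'e': push. Stack: e
  Read 'c': push. Stack: ec
  Read 'e': push. Stack: ece
  Read 'a': push. Stack: ecea
  Read 'a': matches stack top 'a' => pop. Stack: ece
  Read 'd': push. Stack: eced
  Read 'b': push. Stack: ecedb
  Read 'e': push. Stack: ecedbe
  Read 'a': push. Stack: ecedbea
  Read 'b': push. Stack: ecedbeab
Final stack: "ecedbeab" (length 8)

8


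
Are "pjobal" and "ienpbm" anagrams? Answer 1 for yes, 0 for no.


Strings: "pjobal", "ienpbm"
Sorted first:  abjlop
Sorted second: beimnp
Differ at position 0: 'a' vs 'b' => not anagrams

0


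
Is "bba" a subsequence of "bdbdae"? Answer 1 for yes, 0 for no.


Check if "bba" is a subsequence of "bdbdae"
Greedy scan:
  Position 0 ('b'): matches sub[0] = 'b'
  Position 1 ('d'): no match needed
  Position 2 ('b'): matches sub[1] = 'b'
  Position 3 ('d'): no match needed
  Position 4 ('a'): matches sub[2] = 'a'
  Position 5 ('e'): no match needed
All 3 characters matched => is a subsequence

1


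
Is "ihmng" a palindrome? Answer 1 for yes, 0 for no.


Input: ihmng
Reversed: gnmhi
  Compare pos 0 ('i') with pos 4 ('g'): MISMATCH
  Compare pos 1 ('h') with pos 3 ('n'): MISMATCH
Result: not a palindrome

0


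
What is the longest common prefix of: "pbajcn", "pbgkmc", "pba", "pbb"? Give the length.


Words: pbajcn, pbgkmc, pba, pbb
  Position 0: all 'p' => match
  Position 1: all 'b' => match
  Position 2: ('a', 'g', 'a', 'b') => mismatch, stop
LCP = "pb" (length 2)

2


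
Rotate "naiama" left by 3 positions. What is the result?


Input: "naiama", rotate left by 3
First 3 characters: "nai"
Remaining characters: "ama"
Concatenate remaining + first: "ama" + "nai" = "amanai"

amanai


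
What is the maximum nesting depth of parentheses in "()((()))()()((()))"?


Input: "()((()))()()((()))"
Tracking depth:
  Position 0 '(': depth becomes 1
  Position 1 ')': depth becomes 0
  Position 2 '(': depth becomes 1
  Position 3 '(': depth becomes 2
  Position 4 '(': depth becomes 3
  Position 5 ')': depth becomes 2
  Position 6 ')': depth becomes 1
  Position 7 ')': depth becomes 0
  Position 8 '(': depth becomes 1
  Position 9 ')': depth becomes 0
  Position 10 '(': depth becomes 1
  Position 11 ')': depth becomes 0
  Position 12 '(': depth becomes 1
  Position 13 '(': depth becomes 2
  Position 14 '(': depth becomes 3
  Position 15 ')': depth becomes 2
  Position 16 ')': depth becomes 1
  Position 17 ')': depth becomes 0
Maximum depth reached: 3

3


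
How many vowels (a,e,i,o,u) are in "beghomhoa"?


Input: beghomhoa
Checking each character:
  'b' at position 0: consonant
  'e' at position 1: vowel (running total: 1)
  'g' at position 2: consonant
  'h' at position 3: consonant
  'o' at position 4: vowel (running total: 2)
  'm' at position 5: consonant
  'h' at position 6: consonant
  'o' at position 7: vowel (running total: 3)
  'a' at position 8: vowel (running total: 4)
Total vowels: 4

4


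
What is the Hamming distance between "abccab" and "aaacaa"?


Comparing "abccab" and "aaacaa" position by position:
  Position 0: 'a' vs 'a' => same
  Position 1: 'b' vs 'a' => differ
  Position 2: 'c' vs 'a' => differ
  Position 3: 'c' vs 'c' => same
  Position 4: 'a' vs 'a' => same
  Position 5: 'b' vs 'a' => differ
Total differences (Hamming distance): 3

3


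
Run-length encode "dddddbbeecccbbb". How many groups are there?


Input: dddddbbeecccbbb
Scanning for consecutive runs:
  Group 1: 'd' x 5 (positions 0-4)
  Group 2: 'b' x 2 (positions 5-6)
  Group 3: 'e' x 2 (positions 7-8)
  Group 4: 'c' x 3 (positions 9-11)
  Group 5: 'b' x 3 (positions 12-14)
Total groups: 5

5


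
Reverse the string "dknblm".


Input: dknblm
Reading characters right to left:
  Position 5: 'm'
  Position 4: 'l'
  Position 3: 'b'
  Position 2: 'n'
  Position 1: 'k'
  Position 0: 'd'
Reversed: mlbnkd

mlbnkd


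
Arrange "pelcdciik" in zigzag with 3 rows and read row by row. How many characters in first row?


Zigzag "pelcdciik" into 3 rows:
Placing characters:
  'p' => row 0
  'e' => row 1
  'l' => row 2
  'c' => row 1
  'd' => row 0
  'c' => row 1
  'i' => row 2
  'i' => row 1
  'k' => row 0
Rows:
  Row 0: "pdk"
  Row 1: "ecci"
  Row 2: "li"
First row length: 3

3


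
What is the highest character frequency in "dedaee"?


Input: dedaee
Character counts:
  'a': 1
  'd': 2
  'e': 3
Maximum frequency: 3

3


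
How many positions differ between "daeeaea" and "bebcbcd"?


Comparing "daeeaea" and "bebcbcd" position by position:
  Position 0: 'd' vs 'b' => DIFFER
  Position 1: 'a' vs 'e' => DIFFER
  Position 2: 'e' vs 'b' => DIFFER
  Position 3: 'e' vs 'c' => DIFFER
  Position 4: 'a' vs 'b' => DIFFER
  Position 5: 'e' vs 'c' => DIFFER
  Position 6: 'a' vs 'd' => DIFFER
Positions that differ: 7

7


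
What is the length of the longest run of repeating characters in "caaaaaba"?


Input: "caaaaaba"
Scanning for longest run:
  Position 1 ('a'): new char, reset run to 1
  Position 2 ('a'): continues run of 'a', length=2
  Position 3 ('a'): continues run of 'a', length=3
  Position 4 ('a'): continues run of 'a', length=4
  Position 5 ('a'): continues run of 'a', length=5
  Position 6 ('b'): new char, reset run to 1
  Position 7 ('a'): new char, reset run to 1
Longest run: 'a' with length 5

5


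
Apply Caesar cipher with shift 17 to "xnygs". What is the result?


Caesar cipher: shift "xnygs" by 17
  'x' (pos 23) + 17 = pos 14 = 'o'
  'n' (pos 13) + 17 = pos 4 = 'e'
  'y' (pos 24) + 17 = pos 15 = 'p'
  'g' (pos 6) + 17 = pos 23 = 'x'
  's' (pos 18) + 17 = pos 9 = 'j'
Result: oepxj

oepxj


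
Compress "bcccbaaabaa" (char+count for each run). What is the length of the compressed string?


Input: bcccbaaabaa
Runs:
  'b' x 1 => "b1"
  'c' x 3 => "c3"
  'b' x 1 => "b1"
  'a' x 3 => "a3"
  'b' x 1 => "b1"
  'a' x 2 => "a2"
Compressed: "b1c3b1a3b1a2"
Compressed length: 12

12


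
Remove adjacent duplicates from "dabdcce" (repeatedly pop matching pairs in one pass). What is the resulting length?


Input: dabdcce
Stack-based adjacent duplicate removal:
  Read 'd': push. Stack: d
  Read 'a': push. Stack: da
  Read 'b': push. Stack: dab
  Read 'd': push. Stack: dabd
  Read 'c': push. Stack: dabdc
  Read 'c': matches stack top 'c' => pop. Stack: dabd
  Read 'e': push. Stack: dabde
Final stack: "dabde" (length 5)

5


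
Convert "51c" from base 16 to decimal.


Input: "51c" in base 16
Positional expansion:
  Digit '5' (value 5) x 16^2 = 1280
  Digit '1' (value 1) x 16^1 = 16
  Digit 'c' (value 12) x 16^0 = 12
Sum = 1308

1308


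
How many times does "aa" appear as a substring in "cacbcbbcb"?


Searching for "aa" in "cacbcbbcb"
Scanning each position:
  Position 0: "ca" => no
  Position 1: "ac" => no
  Position 2: "cb" => no
  Position 3: "bc" => no
  Position 4: "cb" => no
  Position 5: "bb" => no
  Position 6: "bc" => no
  Position 7: "cb" => no
Total occurrences: 0

0


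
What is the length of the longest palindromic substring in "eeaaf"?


Input: "eeaaf"
Checking substrings for palindromes:
  [0:2] "ee" (len 2) => palindrome
  [2:4] "aa" (len 2) => palindrome
Longest palindromic substring: "ee" with length 2

2


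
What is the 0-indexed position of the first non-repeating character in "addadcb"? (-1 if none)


Input: addadcb
Character frequencies:
  'a': 2
  'b': 1
  'c': 1
  'd': 3
Scanning left to right for freq == 1:
  Position 0 ('a'): freq=2, skip
  Position 1 ('d'): freq=3, skip
  Position 2 ('d'): freq=3, skip
  Position 3 ('a'): freq=2, skip
  Position 4 ('d'): freq=3, skip
  Position 5 ('c'): unique! => answer = 5

5


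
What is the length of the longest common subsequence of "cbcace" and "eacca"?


LCS of "cbcace" and "eacca"
DP table:
           e    a    c    c    a
      0    0    0    0    0    0
  c   0    0    0    1    1    1
  b   0    0    0    1    1    1
  c   0    0    0    1    2    2
  a   0    0    1    1    2    3
  c   0    0    1    2    2    3
  e   0    1    1    2    2    3
LCS length = dp[6][5] = 3

3


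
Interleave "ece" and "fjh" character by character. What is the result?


Interleaving "ece" and "fjh":
  Position 0: 'e' from first, 'f' from second => "ef"
  Position 1: 'c' from first, 'j' from second => "cj"
  Position 2: 'e' from first, 'h' from second => "eh"
Result: efcjeh

efcjeh


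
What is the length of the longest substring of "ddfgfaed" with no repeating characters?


Input: "ddfgfaed"
Sliding window (track last position of each char):
  Position 0 ('d'): window [0,0] length 1 -- new best
  Position 1 ('d'): repeat (last at 0), move window start to 1
  Position 1 ('d'): window [1,1] length 1
  Position 2 ('f'): window [1,2] length 2 -- new best
  Position 3 ('g'): window [1,3] length 3 -- new best
  Position 4 ('f'): repeat (last at 2), move window start to 3
  Position 4 ('f'): window [3,4] length 2
  Position 5 ('a'): window [3,5] length 3
  Position 6 ('e'): window [3,6] length 4 -- new best
  Position 7 ('d'): window [3,7] length 5 -- new best
Longest substring with no repeats: "gfaed" with length 5

5


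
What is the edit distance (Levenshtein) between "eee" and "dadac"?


Computing edit distance: "eee" -> "dadac"
DP table:
           d    a    d    a    c
      0    1    2    3    4    5
  e   1    1    2    3    4    5
  e   2    2    2    3    4    5
  e   3    3    3    3    4    5
Edit distance = dp[3][5] = 5

5


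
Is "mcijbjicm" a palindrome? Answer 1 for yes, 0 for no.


Input: mcijbjicm
Reversed: mcijbjicm
  Compare pos 0 ('m') with pos 8 ('m'): match
  Compare pos 1 ('c') with pos 7 ('c'): match
  Compare pos 2 ('i') with pos 6 ('i'): match
  Compare pos 3 ('j') with pos 5 ('j'): match
Result: palindrome

1


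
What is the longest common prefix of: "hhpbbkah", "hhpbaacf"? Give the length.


Words: hhpbbkah, hhpbaacf
  Position 0: all 'h' => match
  Position 1: all 'h' => match
  Position 2: all 'p' => match
  Position 3: all 'b' => match
  Position 4: ('b', 'a') => mismatch, stop
LCP = "hhpb" (length 4)

4


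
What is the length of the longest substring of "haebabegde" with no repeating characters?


Input: "haebabegde"
Sliding window (track last position of each char):
  Position 0 ('h'): window [0,0] length 1 -- new best
  Position 1 ('a'): window [0,1] length 2 -- new best
  Position 2 ('e'): window [0,2] length 3 -- new best
  Position 3 ('b'): window [0,3] length 4 -- new best
  Position 4 ('a'): repeat (last at 1), move window start to 2
  Position 4 ('a'): window [2,4] length 3
  Position 5 ('b'): repeat (last at 3), move window start to 4
  Position 5 ('b'): window [4,5] length 2
  Position 6 ('e'): window [4,6] length 3
  Position 7 ('g'): window [4,7] length 4
  Position 8 ('d'): window [4,8] length 5 -- new best
  Position 9 ('e'): repeat (last at 6), move window start to 7
  Position 9 ('e'): window [7,9] length 3
Longest substring with no repeats: "abegd" with length 5

5


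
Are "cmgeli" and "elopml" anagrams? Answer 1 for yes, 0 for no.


Strings: "cmgeli", "elopml"
Sorted first:  cegilm
Sorted second: ellmop
Differ at position 0: 'c' vs 'e' => not anagrams

0


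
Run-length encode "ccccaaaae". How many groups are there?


Input: ccccaaaae
Scanning for consecutive runs:
  Group 1: 'c' x 4 (positions 0-3)
  Group 2: 'a' x 4 (positions 4-7)
  Group 3: 'e' x 1 (positions 8-8)
Total groups: 3

3


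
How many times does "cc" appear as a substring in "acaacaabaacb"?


Searching for "cc" in "acaacaabaacb"
Scanning each position:
  Position 0: "ac" => no
  Position 1: "ca" => no
  Position 2: "aa" => no
  Position 3: "ac" => no
  Position 4: "ca" => no
  Position 5: "aa" => no
  Position 6: "ab" => no
  Position 7: "ba" => no
  Position 8: "aa" => no
  Position 9: "ac" => no
  Position 10: "cb" => no
Total occurrences: 0

0


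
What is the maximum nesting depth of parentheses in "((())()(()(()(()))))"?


Input: "((())()(()(()(()))))"
Tracking depth:
  Position 0 '(': depth becomes 1
  Position 1 '(': depth becomes 2
  Position 2 '(': depth becomes 3
  Position 3 ')': depth becomes 2
  Position 4 ')': depth becomes 1
  Position 5 '(': depth becomes 2
  Position 6 ')': depth becomes 1
  Position 7 '(': depth becomes 2
  Position 8 '(': depth becomes 3
  Position 9 ')': depth becomes 2
  Position 10 '(': depth becomes 3
  Position 11 '(': depth becomes 4
  Position 12 ')': depth becomes 3
  Position 13 '(': depth becomes 4
  Position 14 '(': depth becomes 5
  Position 15 ')': depth becomes 4
  Position 16 ')': depth becomes 3
  Position 17 ')': depth becomes 2
  Position 18 ')': depth becomes 1
  Position 19 ')': depth becomes 0
Maximum depth reached: 5

5


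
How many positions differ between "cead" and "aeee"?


Comparing "cead" and "aeee" position by position:
  Position 0: 'c' vs 'a' => DIFFER
  Position 1: 'e' vs 'e' => same
  Position 2: 'a' vs 'e' => DIFFER
  Position 3: 'd' vs 'e' => DIFFER
Positions that differ: 3

3


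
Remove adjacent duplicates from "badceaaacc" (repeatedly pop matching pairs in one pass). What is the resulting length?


Input: badceaaacc
Stack-based adjacent duplicate removal:
  Read 'b': push. Stack: b
  Read 'a': push. Stack: ba
  Read 'd': push. Stack: bad
  Read 'c': push. Stack: badc
  Read 'e': push. Stack: badce
  Read 'a': push. Stack: badcea
  Read 'a': matches stack top 'a' => pop. Stack: badce
  Read 'a': push. Stack: badcea
  Read 'c': push. Stack: badceac
  Read 'c': matches stack top 'c' => pop. Stack: badcea
Final stack: "badcea" (length 6)

6


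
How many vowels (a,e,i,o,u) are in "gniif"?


Input: gniif
Checking each character:
  'g' at position 0: consonant
  'n' at position 1: consonant
  'i' at position 2: vowel (running total: 1)
  'i' at position 3: vowel (running total: 2)
  'f' at position 4: consonant
Total vowels: 2

2


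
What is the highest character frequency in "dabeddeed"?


Input: dabeddeed
Character counts:
  'a': 1
  'b': 1
  'd': 4
  'e': 3
Maximum frequency: 4

4


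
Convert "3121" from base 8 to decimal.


Input: "3121" in base 8
Positional expansion:
  Digit '3' (value 3) x 8^3 = 1536
  Digit '1' (value 1) x 8^2 = 64
  Digit '2' (value 2) x 8^1 = 16
  Digit '1' (value 1) x 8^0 = 1
Sum = 1617

1617


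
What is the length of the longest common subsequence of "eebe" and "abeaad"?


LCS of "eebe" and "abeaad"
DP table:
           a    b    e    a    a    d
      0    0    0    0    0    0    0
  e   0    0    0    1    1    1    1
  e   0    0    0    1    1    1    1
  b   0    0    1    1    1    1    1
  e   0    0    1    2    2    2    2
LCS length = dp[4][6] = 2

2


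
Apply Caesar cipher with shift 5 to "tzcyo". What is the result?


Caesar cipher: shift "tzcyo" by 5
  't' (pos 19) + 5 = pos 24 = 'y'
  'z' (pos 25) + 5 = pos 4 = 'e'
  'c' (pos 2) + 5 = pos 7 = 'h'
  'y' (pos 24) + 5 = pos 3 = 'd'
  'o' (pos 14) + 5 = pos 19 = 't'
Result: yehdt

yehdt


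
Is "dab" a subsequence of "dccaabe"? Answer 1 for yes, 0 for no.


Check if "dab" is a subsequence of "dccaabe"
Greedy scan:
  Position 0 ('d'): matches sub[0] = 'd'
  Position 1 ('c'): no match needed
  Position 2 ('c'): no match needed
  Position 3 ('a'): matches sub[1] = 'a'
  Position 4 ('a'): no match needed
  Position 5 ('b'): matches sub[2] = 'b'
  Position 6 ('e'): no match needed
All 3 characters matched => is a subsequence

1


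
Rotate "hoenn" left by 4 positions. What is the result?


Input: "hoenn", rotate left by 4
First 4 characters: "hoen"
Remaining characters: "n"
Concatenate remaining + first: "n" + "hoen" = "nhoen"

nhoen


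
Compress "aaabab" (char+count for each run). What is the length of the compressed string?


Input: aaabab
Runs:
  'a' x 3 => "a3"
  'b' x 1 => "b1"
  'a' x 1 => "a1"
  'b' x 1 => "b1"
Compressed: "a3b1a1b1"
Compressed length: 8

8


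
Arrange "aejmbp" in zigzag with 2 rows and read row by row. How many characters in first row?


Zigzag "aejmbp" into 2 rows:
Placing characters:
  'a' => row 0
  'e' => row 1
  'j' => row 0
  'm' => row 1
  'b' => row 0
  'p' => row 1
Rows:
  Row 0: "ajb"
  Row 1: "emp"
First row length: 3

3


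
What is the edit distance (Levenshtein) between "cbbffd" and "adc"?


Computing edit distance: "cbbffd" -> "adc"
DP table:
           a    d    c
      0    1    2    3
  c   1    1    2    2
  b   2    2    2    3
  b   3    3    3    3
  f   4    4    4    4
  f   5    5    5    5
  d   6    6    5    6
Edit distance = dp[6][3] = 6

6


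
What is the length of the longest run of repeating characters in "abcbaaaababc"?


Input: "abcbaaaababc"
Scanning for longest run:
  Position 1 ('b'): new char, reset run to 1
  Position 2 ('c'): new char, reset run to 1
  Position 3 ('b'): new char, reset run to 1
  Position 4 ('a'): new char, reset run to 1
  Position 5 ('a'): continues run of 'a', length=2
  Position 6 ('a'): continues run of 'a', length=3
  Position 7 ('a'): continues run of 'a', length=4
  Position 8 ('b'): new char, reset run to 1
  Position 9 ('a'): new char, reset run to 1
  Position 10 ('b'): new char, reset run to 1
  Position 11 ('c'): new char, reset run to 1
Longest run: 'a' with length 4

4


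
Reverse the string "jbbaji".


Input: jbbaji
Reading characters right to left:
  Position 5: 'i'
  Position 4: 'j'
  Position 3: 'a'
  Position 2: 'b'
  Position 1: 'b'
  Position 0: 'j'
Reversed: ijabbj

ijabbj


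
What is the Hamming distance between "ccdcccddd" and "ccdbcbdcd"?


Comparing "ccdcccddd" and "ccdbcbdcd" position by position:
  Position 0: 'c' vs 'c' => same
  Position 1: 'c' vs 'c' => same
  Position 2: 'd' vs 'd' => same
  Position 3: 'c' vs 'b' => differ
  Position 4: 'c' vs 'c' => same
  Position 5: 'c' vs 'b' => differ
  Position 6: 'd' vs 'd' => same
  Position 7: 'd' vs 'c' => differ
  Position 8: 'd' vs 'd' => same
Total differences (Hamming distance): 3

3


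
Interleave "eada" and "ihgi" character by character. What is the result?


Interleaving "eada" and "ihgi":
  Position 0: 'e' from first, 'i' from second => "ei"
  Position 1: 'a' from first, 'h' from second => "ah"
  Position 2: 'd' from first, 'g' from second => "dg"
  Position 3: 'a' from first, 'i' from second => "ai"
Result: eiahdgai

eiahdgai


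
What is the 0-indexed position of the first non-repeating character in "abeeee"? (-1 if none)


Input: abeeee
Character frequencies:
  'a': 1
  'b': 1
  'e': 4
Scanning left to right for freq == 1:
  Position 0 ('a'): unique! => answer = 0

0


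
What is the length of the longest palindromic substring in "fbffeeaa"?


Input: "fbffeeaa"
Checking substrings for palindromes:
  [0:3] "fbf" (len 3) => palindrome
  [2:4] "ff" (len 2) => palindrome
  [4:6] "ee" (len 2) => palindrome
  [6:8] "aa" (len 2) => palindrome
Longest palindromic substring: "fbf" with length 3

3


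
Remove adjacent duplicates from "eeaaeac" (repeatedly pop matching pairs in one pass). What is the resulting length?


Input: eeaaeac
Stack-based adjacent duplicate removal:
  Read 'e': push. Stack: e
  Read 'e': matches stack top 'e' => pop. Stack: (empty)
  Read 'a': push. Stack: a
  Read 'a': matches stack top 'a' => pop. Stack: (empty)
  Read 'e': push. Stack: e
  Read 'a': push. Stack: ea
  Read 'c': push. Stack: eac
Final stack: "eac" (length 3)

3


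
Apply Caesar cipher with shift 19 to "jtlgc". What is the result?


Caesar cipher: shift "jtlgc" by 19
  'j' (pos 9) + 19 = pos 2 = 'c'
  't' (pos 19) + 19 = pos 12 = 'm'
  'l' (pos 11) + 19 = pos 4 = 'e'
  'g' (pos 6) + 19 = pos 25 = 'z'
  'c' (pos 2) + 19 = pos 21 = 'v'
Result: cmezv

cmezv


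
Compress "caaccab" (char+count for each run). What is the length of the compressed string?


Input: caaccab
Runs:
  'c' x 1 => "c1"
  'a' x 2 => "a2"
  'c' x 2 => "c2"
  'a' x 1 => "a1"
  'b' x 1 => "b1"
Compressed: "c1a2c2a1b1"
Compressed length: 10

10


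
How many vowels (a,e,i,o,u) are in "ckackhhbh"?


Input: ckackhhbh
Checking each character:
  'c' at position 0: consonant
  'k' at position 1: consonant
  'a' at position 2: vowel (running total: 1)
  'c' at position 3: consonant
  'k' at position 4: consonant
  'h' at position 5: consonant
  'h' at position 6: consonant
  'b' at position 7: consonant
  'h' at position 8: consonant
Total vowels: 1

1


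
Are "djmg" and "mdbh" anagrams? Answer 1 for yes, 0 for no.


Strings: "djmg", "mdbh"
Sorted first:  dgjm
Sorted second: bdhm
Differ at position 0: 'd' vs 'b' => not anagrams

0


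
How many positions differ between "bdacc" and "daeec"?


Comparing "bdacc" and "daeec" position by position:
  Position 0: 'b' vs 'd' => DIFFER
  Position 1: 'd' vs 'a' => DIFFER
  Position 2: 'a' vs 'e' => DIFFER
  Position 3: 'c' vs 'e' => DIFFER
  Position 4: 'c' vs 'c' => same
Positions that differ: 4

4


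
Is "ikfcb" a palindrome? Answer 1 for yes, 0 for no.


Input: ikfcb
Reversed: bcfki
  Compare pos 0 ('i') with pos 4 ('b'): MISMATCH
  Compare pos 1 ('k') with pos 3 ('c'): MISMATCH
Result: not a palindrome

0


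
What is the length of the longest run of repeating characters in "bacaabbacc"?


Input: "bacaabbacc"
Scanning for longest run:
  Position 1 ('a'): new char, reset run to 1
  Position 2 ('c'): new char, reset run to 1
  Position 3 ('a'): new char, reset run to 1
  Position 4 ('a'): continues run of 'a', length=2
  Position 5 ('b'): new char, reset run to 1
  Position 6 ('b'): continues run of 'b', length=2
  Position 7 ('a'): new char, reset run to 1
  Position 8 ('c'): new char, reset run to 1
  Position 9 ('c'): continues run of 'c', length=2
Longest run: 'a' with length 2

2


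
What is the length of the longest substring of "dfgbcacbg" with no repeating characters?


Input: "dfgbcacbg"
Sliding window (track last position of each char):
  Position 0 ('d'): window [0,0] length 1 -- new best
  Position 1 ('f'): window [0,1] length 2 -- new best
  Position 2 ('g'): window [0,2] length 3 -- new best
  Position 3 ('b'): window [0,3] length 4 -- new best
  Position 4 ('c'): window [0,4] length 5 -- new best
  Position 5 ('a'): window [0,5] length 6 -- new best
  Position 6 ('c'): repeat (last at 4), move window start to 5
  Position 6 ('c'): window [5,6] length 2
  Position 7 ('b'): window [5,7] length 3
  Position 8 ('g'): window [5,8] length 4
Longest substring with no repeats: "dfgbca" with length 6

6


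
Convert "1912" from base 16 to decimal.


Input: "1912" in base 16
Positional expansion:
  Digit '1' (value 1) x 16^3 = 4096
  Digit '9' (value 9) x 16^2 = 2304
  Digit '1' (value 1) x 16^1 = 16
  Digit '2' (value 2) x 16^0 = 2
Sum = 6418

6418


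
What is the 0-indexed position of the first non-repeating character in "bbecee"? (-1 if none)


Input: bbecee
Character frequencies:
  'b': 2
  'c': 1
  'e': 3
Scanning left to right for freq == 1:
  Position 0 ('b'): freq=2, skip
  Position 1 ('b'): freq=2, skip
  Position 2 ('e'): freq=3, skip
  Position 3 ('c'): unique! => answer = 3

3


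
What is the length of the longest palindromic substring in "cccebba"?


Input: "cccebba"
Checking substrings for palindromes:
  [0:3] "ccc" (len 3) => palindrome
  [0:2] "cc" (len 2) => palindrome
  [1:3] "cc" (len 2) => palindrome
  [4:6] "bb" (len 2) => palindrome
Longest palindromic substring: "ccc" with length 3

3


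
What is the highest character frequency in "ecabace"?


Input: ecabace
Character counts:
  'a': 2
  'b': 1
  'c': 2
  'e': 2
Maximum frequency: 2

2


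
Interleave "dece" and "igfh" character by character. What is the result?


Interleaving "dece" and "igfh":
  Position 0: 'd' from first, 'i' from second => "di"
  Position 1: 'e' from first, 'g' from second => "eg"
  Position 2: 'c' from first, 'f' from second => "cf"
  Position 3: 'e' from first, 'h' from second => "eh"
Result: diegcfeh

diegcfeh


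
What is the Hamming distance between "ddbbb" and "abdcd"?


Comparing "ddbbb" and "abdcd" position by position:
  Position 0: 'd' vs 'a' => differ
  Position 1: 'd' vs 'b' => differ
  Position 2: 'b' vs 'd' => differ
  Position 3: 'b' vs 'c' => differ
  Position 4: 'b' vs 'd' => differ
Total differences (Hamming distance): 5

5


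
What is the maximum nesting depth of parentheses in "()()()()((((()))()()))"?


Input: "()()()()((((()))()()))"
Tracking depth:
  Position 0 '(': depth becomes 1
  Position 1 ')': depth becomes 0
  Position 2 '(': depth becomes 1
  Position 3 ')': depth becomes 0
  Position 4 '(': depth becomes 1
  Position 5 ')': depth becomes 0
  Position 6 '(': depth becomes 1
  Position 7 ')': depth becomes 0
  Position 8 '(': depth becomes 1
  Position 9 '(': depth becomes 2
  Position 10 '(': depth becomes 3
  Position 11 '(': depth becomes 4
  Position 12 '(': depth becomes 5
  Position 13 ')': depth becomes 4
  Position 14 ')': depth becomes 3
  Position 15 ')': depth becomes 2
  Position 16 '(': depth becomes 3
  Position 17 ')': depth becomes 2
  Position 18 '(': depth becomes 3
  Position 19 ')': depth becomes 2
  Position 20 ')': depth becomes 1
  Position 21 ')': depth becomes 0
Maximum depth reached: 5

5


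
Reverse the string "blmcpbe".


Input: blmcpbe
Reading characters right to left:
  Position 6: 'e'
  Position 5: 'b'
  Position 4: 'p'
  Position 3: 'c'
  Position 2: 'm'
  Position 1: 'l'
  Position 0: 'b'
Reversed: ebpcmlb

ebpcmlb


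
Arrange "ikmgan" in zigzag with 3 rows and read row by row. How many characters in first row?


Zigzag "ikmgan" into 3 rows:
Placing characters:
  'i' => row 0
  'k' => row 1
  'm' => row 2
  'g' => row 1
  'a' => row 0
  'n' => row 1
Rows:
  Row 0: "ia"
  Row 1: "kgn"
  Row 2: "m"
First row length: 2

2


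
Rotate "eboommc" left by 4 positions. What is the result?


Input: "eboommc", rotate left by 4
First 4 characters: "eboo"
Remaining characters: "mmc"
Concatenate remaining + first: "mmc" + "eboo" = "mmceboo"

mmceboo


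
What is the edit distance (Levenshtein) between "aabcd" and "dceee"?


Computing edit distance: "aabcd" -> "dceee"
DP table:
           d    c    e    e    e
      0    1    2    3    4    5
  a   1    1    2    3    4    5
  a   2    2    2    3    4    5
  b   3    3    3    3    4    5
  c   4    4    3    4    4    5
  d   5    4    4    4    5    5
Edit distance = dp[5][5] = 5

5


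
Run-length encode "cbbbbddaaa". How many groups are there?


Input: cbbbbddaaa
Scanning for consecutive runs:
  Group 1: 'c' x 1 (positions 0-0)
  Group 2: 'b' x 4 (positions 1-4)
  Group 3: 'd' x 2 (positions 5-6)
  Group 4: 'a' x 3 (positions 7-9)
Total groups: 4

4


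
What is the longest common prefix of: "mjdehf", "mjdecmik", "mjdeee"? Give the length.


Words: mjdehf, mjdecmik, mjdeee
  Position 0: all 'm' => match
  Position 1: all 'j' => match
  Position 2: all 'd' => match
  Position 3: all 'e' => match
  Position 4: ('h', 'c', 'e') => mismatch, stop
LCP = "mjde" (length 4)

4


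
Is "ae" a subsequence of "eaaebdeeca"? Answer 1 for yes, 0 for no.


Check if "ae" is a subsequence of "eaaebdeeca"
Greedy scan:
  Position 0 ('e'): no match needed
  Position 1 ('a'): matches sub[0] = 'a'
  Position 2 ('a'): no match needed
  Position 3 ('e'): matches sub[1] = 'e'
  Position 4 ('b'): no match needed
  Position 5 ('d'): no match needed
  Position 6 ('e'): no match needed
  Position 7 ('e'): no match needed
  Position 8 ('c'): no match needed
  Position 9 ('a'): no match needed
All 2 characters matched => is a subsequence

1


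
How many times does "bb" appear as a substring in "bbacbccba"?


Searching for "bb" in "bbacbccba"
Scanning each position:
  Position 0: "bb" => MATCH
  Position 1: "ba" => no
  Position 2: "ac" => no
  Position 3: "cb" => no
  Position 4: "bc" => no
  Position 5: "cc" => no
  Position 6: "cb" => no
  Position 7: "ba" => no
Total occurrences: 1

1


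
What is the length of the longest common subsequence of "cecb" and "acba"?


LCS of "cecb" and "acba"
DP table:
           a    c    b    a
      0    0    0    0    0
  c   0    0    1    1    1
  e   0    0    1    1    1
  c   0    0    1    1    1
  b   0    0    1    2    2
LCS length = dp[4][4] = 2

2


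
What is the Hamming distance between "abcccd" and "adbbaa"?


Comparing "abcccd" and "adbbaa" position by position:
  Position 0: 'a' vs 'a' => same
  Position 1: 'b' vs 'd' => differ
  Position 2: 'c' vs 'b' => differ
  Position 3: 'c' vs 'b' => differ
  Position 4: 'c' vs 'a' => differ
  Position 5: 'd' vs 'a' => differ
Total differences (Hamming distance): 5

5


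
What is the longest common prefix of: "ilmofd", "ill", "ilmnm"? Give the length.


Words: ilmofd, ill, ilmnm
  Position 0: all 'i' => match
  Position 1: all 'l' => match
  Position 2: ('m', 'l', 'm') => mismatch, stop
LCP = "il" (length 2)

2


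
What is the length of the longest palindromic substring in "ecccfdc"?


Input: "ecccfdc"
Checking substrings for palindromes:
  [1:4] "ccc" (len 3) => palindrome
  [1:3] "cc" (len 2) => palindrome
  [2:4] "cc" (len 2) => palindrome
Longest palindromic substring: "ccc" with length 3

3


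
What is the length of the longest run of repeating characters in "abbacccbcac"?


Input: "abbacccbcac"
Scanning for longest run:
  Position 1 ('b'): new char, reset run to 1
  Position 2 ('b'): continues run of 'b', length=2
  Position 3 ('a'): new char, reset run to 1
  Position 4 ('c'): new char, reset run to 1
  Position 5 ('c'): continues run of 'c', length=2
  Position 6 ('c'): continues run of 'c', length=3
  Position 7 ('b'): new char, reset run to 1
  Position 8 ('c'): new char, reset run to 1
  Position 9 ('a'): new char, reset run to 1
  Position 10 ('c'): new char, reset run to 1
Longest run: 'c' with length 3

3


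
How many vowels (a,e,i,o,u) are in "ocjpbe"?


Input: ocjpbe
Checking each character:
  'o' at position 0: vowel (running total: 1)
  'c' at position 1: consonant
  'j' at position 2: consonant
  'p' at position 3: consonant
  'b' at position 4: consonant
  'e' at position 5: vowel (running total: 2)
Total vowels: 2

2


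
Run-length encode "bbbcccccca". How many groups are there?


Input: bbbcccccca
Scanning for consecutive runs:
  Group 1: 'b' x 3 (positions 0-2)
  Group 2: 'c' x 6 (positions 3-8)
  Group 3: 'a' x 1 (positions 9-9)
Total groups: 3

3


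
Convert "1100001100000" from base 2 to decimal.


Input: "1100001100000" in base 2
Positional expansion:
  Digit '1' (value 1) x 2^12 = 4096
  Digit '1' (value 1) x 2^11 = 2048
  Digit '0' (value 0) x 2^10 = 0
  Digit '0' (value 0) x 2^9 = 0
  Digit '0' (value 0) x 2^8 = 0
  Digit '0' (value 0) x 2^7 = 0
  Digit '1' (value 1) x 2^6 = 64
  Digit '1' (value 1) x 2^5 = 32
  Digit '0' (value 0) x 2^4 = 0
  Digit '0' (value 0) x 2^3 = 0
  Digit '0' (value 0) x 2^2 = 0
  Digit '0' (value 0) x 2^1 = 0
  Digit '0' (value 0) x 2^0 = 0
Sum = 6240

6240


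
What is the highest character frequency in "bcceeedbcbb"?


Input: bcceeedbcbb
Character counts:
  'b': 4
  'c': 3
  'd': 1
  'e': 3
Maximum frequency: 4

4


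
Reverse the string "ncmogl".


Input: ncmogl
Reading characters right to left:
  Position 5: 'l'
  Position 4: 'g'
  Position 3: 'o'
  Position 2: 'm'
  Position 1: 'c'
  Position 0: 'n'
Reversed: lgomcn

lgomcn


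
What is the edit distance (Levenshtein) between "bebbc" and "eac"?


Computing edit distance: "bebbc" -> "eac"
DP table:
           e    a    c
      0    1    2    3
  b   1    1    2    3
  e   2    1    2    3
  b   3    2    2    3
  b   4    3    3    3
  c   5    4    4    3
Edit distance = dp[5][3] = 3

3


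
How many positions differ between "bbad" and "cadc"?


Comparing "bbad" and "cadc" position by position:
  Position 0: 'b' vs 'c' => DIFFER
  Position 1: 'b' vs 'a' => DIFFER
  Position 2: 'a' vs 'd' => DIFFER
  Position 3: 'd' vs 'c' => DIFFER
Positions that differ: 4

4


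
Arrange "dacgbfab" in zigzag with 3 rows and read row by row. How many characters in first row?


Zigzag "dacgbfab" into 3 rows:
Placing characters:
  'd' => row 0
  'a' => row 1
  'c' => row 2
  'g' => row 1
  'b' => row 0
  'f' => row 1
  'a' => row 2
  'b' => row 1
Rows:
  Row 0: "db"
  Row 1: "agfb"
  Row 2: "ca"
First row length: 2

2


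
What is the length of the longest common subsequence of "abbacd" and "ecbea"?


LCS of "abbacd" and "ecbea"
DP table:
           e    c    b    e    a
      0    0    0    0    0    0
  a   0    0    0    0    0    1
  b   0    0    0    1    1    1
  b   0    0    0    1    1    1
  a   0    0    0    1    1    2
  c   0    0    1    1    1    2
  d   0    0    1    1    1    2
LCS length = dp[6][5] = 2

2


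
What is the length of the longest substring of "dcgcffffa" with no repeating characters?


Input: "dcgcffffa"
Sliding window (track last position of each char):
  Position 0 ('d'): window [0,0] length 1 -- new best
  Position 1 ('c'): window [0,1] length 2 -- new best
  Position 2 ('g'): window [0,2] length 3 -- new best
  Position 3 ('c'): repeat (last at 1), move window start to 2
  Position 3 ('c'): window [2,3] length 2
  Position 4 ('f'): window [2,4] length 3
  Position 5 ('f'): repeat (last at 4), move window start to 5
  Position 5 ('f'): window [5,5] length 1
  Position 6 ('f'): repeat (last at 5), move window start to 6
  Position 6 ('f'): window [6,6] length 1
  Position 7 ('f'): repeat (last at 6), move window start to 7
  Position 7 ('f'): window [7,7] length 1
  Position 8 ('a'): window [7,8] length 2
Longest substring with no repeats: "dcg" with length 3

3


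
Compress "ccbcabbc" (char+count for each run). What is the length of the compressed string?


Input: ccbcabbc
Runs:
  'c' x 2 => "c2"
  'b' x 1 => "b1"
  'c' x 1 => "c1"
  'a' x 1 => "a1"
  'b' x 2 => "b2"
  'c' x 1 => "c1"
Compressed: "c2b1c1a1b2c1"
Compressed length: 12

12


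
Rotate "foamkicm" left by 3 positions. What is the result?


Input: "foamkicm", rotate left by 3
First 3 characters: "foa"
Remaining characters: "mkicm"
Concatenate remaining + first: "mkicm" + "foa" = "mkicmfoa"

mkicmfoa
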